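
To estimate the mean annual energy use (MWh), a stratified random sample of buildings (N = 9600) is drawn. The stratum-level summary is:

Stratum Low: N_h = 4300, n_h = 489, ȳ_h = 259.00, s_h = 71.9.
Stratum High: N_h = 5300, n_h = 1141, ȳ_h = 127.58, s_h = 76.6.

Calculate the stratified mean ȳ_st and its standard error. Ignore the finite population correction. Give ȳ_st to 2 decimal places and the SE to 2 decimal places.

ȳ_st ≈ 186.45, SE ≈ 1.92

ȳ_st = Σ W_h ȳ_h = (4300·259.00 + 5300·127.58)/9600 = 186.44521
V̂(ȳ_st) = Σ W_h² s_h²/n_h, with W_h = N_h/N and N = 9600:
  stratum Low: (4300/9600)²·71.9²/489 = 2.12101
  stratum High: (5300/9600)²·76.6²/1141 = 1.5674
V̂(ȳ_st) = 3.68842
SE(ȳ_st) = √3.68842 = 1.92053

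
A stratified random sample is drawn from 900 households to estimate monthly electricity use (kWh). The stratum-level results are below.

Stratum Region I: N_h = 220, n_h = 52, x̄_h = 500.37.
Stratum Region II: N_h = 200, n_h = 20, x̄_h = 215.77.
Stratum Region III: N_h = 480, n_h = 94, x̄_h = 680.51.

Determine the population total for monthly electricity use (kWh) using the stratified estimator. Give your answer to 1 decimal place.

τ̂_st ≈ 479880.2

τ̂_st = Σ N_h x̄_h = 220·500.37 + 200·215.77 + 480·680.51 = 479880.2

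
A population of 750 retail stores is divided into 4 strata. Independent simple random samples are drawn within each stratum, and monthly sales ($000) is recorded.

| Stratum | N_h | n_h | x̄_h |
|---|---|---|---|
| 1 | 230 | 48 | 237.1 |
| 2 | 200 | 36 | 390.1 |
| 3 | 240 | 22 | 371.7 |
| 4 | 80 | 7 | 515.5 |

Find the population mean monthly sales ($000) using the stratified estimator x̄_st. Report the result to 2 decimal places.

x̄_st ≈ 350.67

N = Σ N_h = 750. Stratum weights W_h = N_h/N.
x̄_st = (230·237.1 + 200·390.1 + 240·371.7 + 80·515.5) / 750 = 350.6680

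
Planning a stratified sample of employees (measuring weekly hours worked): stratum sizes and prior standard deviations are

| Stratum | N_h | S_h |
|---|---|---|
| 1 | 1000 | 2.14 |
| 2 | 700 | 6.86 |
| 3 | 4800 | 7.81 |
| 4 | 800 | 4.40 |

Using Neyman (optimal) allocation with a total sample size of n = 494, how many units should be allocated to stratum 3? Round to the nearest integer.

Neyman allocation: n_h = n · N_h S_h / Σ N_i S_i, with n = 494.
  stratum 1: N_h·S_h = 1000·2.14 = 2140.00
  stratum 2: N_h·S_h = 700·6.86 = 4802.00
  stratum 3: N_h·S_h = 4800·7.81 = 37488.00
  stratum 4: N_h·S_h = 800·4.40 = 3520.00
Σ N_h S_h = 47950.00
n for stratum 3 = 494·37488.00/47950.00 = 386.216 → 386

386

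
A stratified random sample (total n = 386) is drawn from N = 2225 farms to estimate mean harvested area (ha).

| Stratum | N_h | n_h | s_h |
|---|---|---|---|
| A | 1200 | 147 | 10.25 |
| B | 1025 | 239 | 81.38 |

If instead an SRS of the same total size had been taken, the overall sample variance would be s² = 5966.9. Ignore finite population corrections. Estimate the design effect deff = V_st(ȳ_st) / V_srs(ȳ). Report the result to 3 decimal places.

V̂(ȳ_st) = Σ W_h² s_h²/n_h, with W_h = N_h/N and N = 2225:
  stratum A: (1200/2225)²·10.25²/147 = 0.20789
  stratum B: (1025/2225)²·81.38²/239 = 5.88065
V_st = 6.08854
V_srs = s²/n = 5966.9/386 = 15.4583
deff = V_st / V_srs = 6.08854/15.4583 = 0.3939

deff ≈ 0.394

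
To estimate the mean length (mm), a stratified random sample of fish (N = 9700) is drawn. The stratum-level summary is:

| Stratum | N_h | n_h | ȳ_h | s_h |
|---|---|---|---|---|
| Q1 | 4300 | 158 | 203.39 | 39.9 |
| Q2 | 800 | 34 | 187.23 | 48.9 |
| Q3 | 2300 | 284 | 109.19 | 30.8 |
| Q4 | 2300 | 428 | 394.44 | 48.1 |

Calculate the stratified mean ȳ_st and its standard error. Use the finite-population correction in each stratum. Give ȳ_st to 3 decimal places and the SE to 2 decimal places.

ȳ_st ≈ 225.022, SE ≈ 1.67

ȳ_st = Σ W_h ȳ_h = (4300·203.39 + 800·187.23 + 2300·109.19 + 2300·394.44)/9700 = 225.02165
V̂(ȳ_st) = Σ W_h² (1 − n_h/N_h) s_h²/n_h, with W_h = N_h/N and N = 9700:
  stratum Q1: (4300/9700)²·(1 − 158/4300)·39.9²/158 = 1.90732
  stratum Q2: (800/9700)²·(1 − 34/800)·48.9²/34 = 0.458051
  stratum Q3: (2300/9700)²·(1 − 284/2300)·30.8²/284 = 0.164611
  stratum Q4: (2300/9700)²·(1 − 428/2300)·48.1²/428 = 0.247364
V̂(ȳ_st) = 2.77735
SE(ȳ_st) = √2.77735 = 1.66654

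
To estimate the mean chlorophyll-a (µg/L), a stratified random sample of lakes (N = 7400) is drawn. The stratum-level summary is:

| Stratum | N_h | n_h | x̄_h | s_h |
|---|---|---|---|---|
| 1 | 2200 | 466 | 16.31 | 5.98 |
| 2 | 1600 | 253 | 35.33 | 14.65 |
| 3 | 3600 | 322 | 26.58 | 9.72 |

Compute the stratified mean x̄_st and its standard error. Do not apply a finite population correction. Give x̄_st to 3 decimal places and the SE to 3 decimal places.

x̄_st ≈ 25.419, SE ≈ 0.340

x̄_st = Σ W_h x̄_h = (2200·16.31 + 1600·35.33 + 3600·26.58)/7400 = 25.41865
V̂(x̄_st) = Σ W_h² s_h²/n_h, with W_h = N_h/N and N = 7400:
  stratum 1: (2200/7400)²·5.98²/466 = 0.00678263
  stratum 2: (1600/7400)²·14.65²/253 = 0.039658
  stratum 3: (3600/7400)²·9.72²/322 = 0.0694414
V̂(x̄_st) = 0.115882
SE(x̄_st) = √0.115882 = 0.340415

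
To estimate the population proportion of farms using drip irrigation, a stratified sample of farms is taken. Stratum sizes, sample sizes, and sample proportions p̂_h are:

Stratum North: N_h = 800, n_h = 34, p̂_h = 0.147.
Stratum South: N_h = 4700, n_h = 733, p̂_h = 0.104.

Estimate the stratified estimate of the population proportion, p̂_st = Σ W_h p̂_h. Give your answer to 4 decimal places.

N = 5500; stratum weights W_h = N_h/N.
p̂_st = Σ W_h p̂_h = (800·0.147 + 4700·0.104)/5500 = 0.11025

p̂_st ≈ 0.1103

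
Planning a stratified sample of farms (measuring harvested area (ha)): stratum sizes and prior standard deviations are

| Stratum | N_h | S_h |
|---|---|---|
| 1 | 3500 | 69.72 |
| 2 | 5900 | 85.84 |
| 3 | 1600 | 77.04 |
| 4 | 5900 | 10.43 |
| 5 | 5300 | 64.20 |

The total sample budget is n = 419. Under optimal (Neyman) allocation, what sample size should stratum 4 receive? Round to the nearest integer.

Neyman allocation: n_h = n · N_h S_h / Σ N_i S_i, with n = 419.
  stratum 1: N_h·S_h = 3500·69.72 = 244020.00
  stratum 2: N_h·S_h = 5900·85.84 = 506456.00
  stratum 3: N_h·S_h = 1600·77.04 = 123264.00
  stratum 4: N_h·S_h = 5900·10.43 = 61537.00
  stratum 5: N_h·S_h = 5300·64.20 = 340260.00
Σ N_h S_h = 1275537.00
n for stratum 4 = 419·61537.00/1275537.00 = 20.214 → 20

20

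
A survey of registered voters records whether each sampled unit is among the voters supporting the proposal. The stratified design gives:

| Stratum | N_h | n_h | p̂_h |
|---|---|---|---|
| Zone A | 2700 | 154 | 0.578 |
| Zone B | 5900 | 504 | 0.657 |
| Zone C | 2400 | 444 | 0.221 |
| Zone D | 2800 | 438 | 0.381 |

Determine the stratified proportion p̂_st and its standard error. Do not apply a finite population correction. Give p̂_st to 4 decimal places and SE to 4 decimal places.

p̂_st ≈ 0.5097, SE ≈ 0.0133

N = 13800; stratum weights W_h = N_h/N.
p̂_st = Σ W_h p̂_h = (2700·0.578 + 5900·0.657 + 2400·0.221 + 2800·0.381)/13800 = 0.50972
V̂(p̂_st) = Σ W_h² p̂_h(1−p̂_h)/(n_h−1):
  stratum Zone A: (2700/13800)²·0.578·0.422/153 = 6.10265e-05
  stratum Zone B: (5900/13800)²·0.657·0.343/503 = 8.18912e-05
  stratum Zone C: (2400/13800)²·0.221·0.779/443 = 1.17541e-05
  stratum Zone D: (2800/13800)²·0.381·0.619/437 = 2.22173e-05
V̂(p̂_st) = 0.000176889; SE = √V̂ = 0.0133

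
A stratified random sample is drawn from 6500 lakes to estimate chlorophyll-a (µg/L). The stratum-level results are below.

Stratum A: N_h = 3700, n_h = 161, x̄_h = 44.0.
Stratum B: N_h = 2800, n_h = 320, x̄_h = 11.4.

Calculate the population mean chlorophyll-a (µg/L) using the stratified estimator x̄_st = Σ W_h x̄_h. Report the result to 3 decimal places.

x̄_st ≈ 29.957

N = Σ N_h = 6500. Stratum weights W_h = N_h/N.
x̄_st = (3700·44.0 + 2800·11.4) / 6500 = 29.95692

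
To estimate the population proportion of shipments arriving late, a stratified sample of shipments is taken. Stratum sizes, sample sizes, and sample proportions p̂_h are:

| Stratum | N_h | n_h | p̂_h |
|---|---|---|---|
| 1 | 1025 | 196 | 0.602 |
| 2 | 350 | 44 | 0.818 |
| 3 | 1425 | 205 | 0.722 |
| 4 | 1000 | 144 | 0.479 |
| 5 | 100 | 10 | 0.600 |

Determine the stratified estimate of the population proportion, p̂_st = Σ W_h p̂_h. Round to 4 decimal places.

p̂_st ≈ 0.6336

N = 3900; stratum weights W_h = N_h/N.
p̂_st = Σ W_h p̂_h = (1025·0.602 + 350·0.818 + 1425·0.722 + 1000·0.479 + 100·0.600)/3900 = 0.63364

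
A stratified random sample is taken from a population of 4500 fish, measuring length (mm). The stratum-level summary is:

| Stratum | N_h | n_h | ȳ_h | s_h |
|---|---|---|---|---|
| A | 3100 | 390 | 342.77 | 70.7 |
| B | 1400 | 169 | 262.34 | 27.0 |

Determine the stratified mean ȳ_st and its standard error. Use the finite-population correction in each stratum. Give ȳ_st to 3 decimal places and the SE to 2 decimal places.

ȳ_st = Σ W_h ȳ_h = (3100·342.77 + 1400·262.34)/4500 = 317.74733
V̂(ȳ_st) = Σ W_h² (1 − n_h/N_h) s_h²/n_h, with W_h = N_h/N and N = 4500:
  stratum A: (3100/4500)²·(1 − 390/3100)·70.7²/390 = 5.31717
  stratum B: (1400/4500)²·(1 − 169/1400)·27.0²/169 = 0.367115
V̂(ȳ_st) = 5.68428
SE(ȳ_st) = √5.68428 = 2.38417

ȳ_st ≈ 317.747, SE ≈ 2.38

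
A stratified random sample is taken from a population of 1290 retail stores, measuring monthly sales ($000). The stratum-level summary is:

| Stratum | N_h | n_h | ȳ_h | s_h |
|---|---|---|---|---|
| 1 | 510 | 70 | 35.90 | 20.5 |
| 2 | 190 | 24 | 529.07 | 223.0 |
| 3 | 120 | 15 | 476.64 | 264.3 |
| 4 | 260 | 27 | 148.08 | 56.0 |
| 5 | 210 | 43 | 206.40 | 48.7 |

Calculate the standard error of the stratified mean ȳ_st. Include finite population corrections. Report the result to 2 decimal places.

SE(ȳ_st) ≈ 8.99

V̂(ȳ_st) = Σ W_h² (1 − n_h/N_h) s_h²/n_h, with W_h = N_h/N and N = 1290:
  stratum 1: (510/1290)²·(1 − 70/510)·20.5²/70 = 0.809568
  stratum 2: (190/1290)²·(1 − 24/190)·223.0²/24 = 39.2718
  stratum 3: (120/1290)²·(1 − 15/120)·264.3²/15 = 35.261
  stratum 4: (260/1290)²·(1 − 27/260)·56.0²/27 = 4.22826
  stratum 5: (210/1290)²·(1 − 43/210)·48.7²/43 = 1.16237
V̂(ȳ_st) = 80.733
SE(ȳ_st) = √80.733 = 8.98515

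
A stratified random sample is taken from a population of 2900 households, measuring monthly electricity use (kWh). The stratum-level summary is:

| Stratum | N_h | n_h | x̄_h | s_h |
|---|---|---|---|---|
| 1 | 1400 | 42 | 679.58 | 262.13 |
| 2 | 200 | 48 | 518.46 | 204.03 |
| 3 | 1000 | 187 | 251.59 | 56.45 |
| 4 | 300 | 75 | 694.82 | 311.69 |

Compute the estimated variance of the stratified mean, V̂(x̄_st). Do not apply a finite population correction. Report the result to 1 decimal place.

V̂(x̄_st) ≈ 401.3

V̂(x̄_st) = Σ W_h² s_h²/n_h, with W_h = N_h/N and N = 2900:
  stratum 1: (1400/2900)²·262.13²/42 = 381.28
  stratum 2: (200/2900)²·204.03²/48 = 4.12488
  stratum 3: (1000/2900)²·56.45²/187 = 2.02624
  stratum 4: (300/2900)²·311.69²/75 = 13.8622
V̂(x̄_st) = 401.293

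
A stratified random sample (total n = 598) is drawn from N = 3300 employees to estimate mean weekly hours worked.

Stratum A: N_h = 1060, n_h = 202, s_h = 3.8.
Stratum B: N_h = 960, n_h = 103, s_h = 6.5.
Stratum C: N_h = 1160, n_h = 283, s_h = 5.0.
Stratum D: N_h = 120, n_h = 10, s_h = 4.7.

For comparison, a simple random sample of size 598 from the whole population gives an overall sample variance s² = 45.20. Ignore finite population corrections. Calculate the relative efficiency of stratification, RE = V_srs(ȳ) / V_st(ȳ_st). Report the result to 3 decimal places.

V̂(ȳ_st) = Σ W_h² s_h²/n_h, with W_h = N_h/N and N = 3300:
  stratum A: (1060/3300)²·3.8²/202 = 0.00737564
  stratum B: (960/3300)²·6.5²/103 = 0.034714
  stratum C: (1160/3300)²·5.0²/283 = 0.0109155
  stratum D: (120/3300)²·4.7²/10 = 0.00292099
V_st = 0.055926
V_srs = s²/n = 45.20/598 = 0.0755853
Relative efficiency = V_srs / V_st = 0.0755853/0.055926 = 1.3515

RE ≈ 1.352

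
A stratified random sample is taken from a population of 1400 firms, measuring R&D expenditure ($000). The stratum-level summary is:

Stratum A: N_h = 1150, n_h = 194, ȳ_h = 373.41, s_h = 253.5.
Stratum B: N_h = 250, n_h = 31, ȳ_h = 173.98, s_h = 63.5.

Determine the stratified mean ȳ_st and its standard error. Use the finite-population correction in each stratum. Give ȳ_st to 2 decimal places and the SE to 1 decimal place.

ȳ_st ≈ 337.80, SE ≈ 13.8

ȳ_st = Σ W_h ȳ_h = (1150·373.41 + 250·173.98)/1400 = 337.79750
V̂(ȳ_st) = Σ W_h² (1 − n_h/N_h) s_h²/n_h, with W_h = N_h/N and N = 1400:
  stratum A: (1150/1400)²·(1 − 194/1150)·253.5²/194 = 185.803
  stratum B: (250/1400)²·(1 − 31/250)·63.5²/31 = 3.6334
V̂(ȳ_st) = 189.437
SE(ȳ_st) = √189.437 = 13.7636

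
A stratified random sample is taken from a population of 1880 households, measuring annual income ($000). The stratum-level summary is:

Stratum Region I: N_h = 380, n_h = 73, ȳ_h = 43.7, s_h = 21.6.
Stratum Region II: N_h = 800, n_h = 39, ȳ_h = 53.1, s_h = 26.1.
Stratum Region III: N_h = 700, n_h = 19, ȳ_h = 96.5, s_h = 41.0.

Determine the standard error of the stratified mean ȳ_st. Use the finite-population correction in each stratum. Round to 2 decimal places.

SE(ȳ_st) ≈ 3.89

V̂(ȳ_st) = Σ W_h² (1 − n_h/N_h) s_h²/n_h, with W_h = N_h/N and N = 1880:
  stratum Region I: (380/1880)²·(1 − 73/380)·21.6²/73 = 0.210956
  stratum Region II: (800/1880)²·(1 − 39/800)·26.1²/39 = 3.00868
  stratum Region III: (700/1880)²·(1 − 19/700)·41.0²/19 = 11.9328
V̂(ȳ_st) = 15.1525
SE(ȳ_st) = √15.1525 = 3.89262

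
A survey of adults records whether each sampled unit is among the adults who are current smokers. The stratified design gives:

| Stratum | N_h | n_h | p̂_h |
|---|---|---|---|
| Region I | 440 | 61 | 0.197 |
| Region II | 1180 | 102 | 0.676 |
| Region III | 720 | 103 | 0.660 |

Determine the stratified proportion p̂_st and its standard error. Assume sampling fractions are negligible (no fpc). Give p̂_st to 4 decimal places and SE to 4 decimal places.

p̂_st ≈ 0.5810, SE ≈ 0.0292

N = 2340; stratum weights W_h = N_h/N.
p̂_st = Σ W_h p̂_h = (440·0.197 + 1180·0.676 + 720·0.660)/2340 = 0.58101
V̂(p̂_st) = Σ W_h² p̂_h(1−p̂_h)/(n_h−1):
  stratum Region I: (440/2340)²·0.197·0.803/60 = 9.32189e-05
  stratum Region II: (1180/2340)²·0.676·0.324/101 = 0.000551446
  stratum Region III: (720/2340)²·0.660·0.340/102 = 0.000208284
V̂(p̂_st) = 0.000852949; SE = √V̂ = 0.0292053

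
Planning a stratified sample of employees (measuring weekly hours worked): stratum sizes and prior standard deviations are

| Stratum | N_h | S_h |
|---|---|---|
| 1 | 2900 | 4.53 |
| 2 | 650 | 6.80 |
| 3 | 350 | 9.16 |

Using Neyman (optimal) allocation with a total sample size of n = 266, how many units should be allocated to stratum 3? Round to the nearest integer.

Neyman allocation: n_h = n · N_h S_h / Σ N_i S_i, with n = 266.
  stratum 1: N_h·S_h = 2900·4.53 = 13137.00
  stratum 2: N_h·S_h = 650·6.80 = 4420.00
  stratum 3: N_h·S_h = 350·9.16 = 3206.00
Σ N_h S_h = 20763.00
n for stratum 3 = 266·3206.00/20763.00 = 41.073 → 41

41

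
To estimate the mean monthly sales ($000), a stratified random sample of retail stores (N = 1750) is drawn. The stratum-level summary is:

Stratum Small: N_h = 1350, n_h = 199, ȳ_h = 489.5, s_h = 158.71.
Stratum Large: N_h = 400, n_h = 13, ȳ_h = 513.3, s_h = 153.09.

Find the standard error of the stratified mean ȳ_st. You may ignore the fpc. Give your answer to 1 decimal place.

SE(ȳ_st) ≈ 13.0

V̂(ȳ_st) = Σ W_h² s_h²/n_h, with W_h = N_h/N and N = 1750:
  stratum Small: (1350/1750)²·158.71²/199 = 75.3264
  stratum Large: (400/1750)²·153.09²/13 = 94.1877
V̂(ȳ_st) = 169.514
SE(ȳ_st) = √169.514 = 13.0198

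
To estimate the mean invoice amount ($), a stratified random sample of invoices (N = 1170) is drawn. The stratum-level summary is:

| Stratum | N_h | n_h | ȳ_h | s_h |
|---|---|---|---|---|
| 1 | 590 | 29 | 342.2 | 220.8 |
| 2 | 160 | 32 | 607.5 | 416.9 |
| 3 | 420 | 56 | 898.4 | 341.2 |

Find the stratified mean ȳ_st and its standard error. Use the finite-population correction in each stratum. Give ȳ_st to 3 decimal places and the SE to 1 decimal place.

ȳ_st ≈ 578.142, SE ≈ 26.8

ȳ_st = Σ W_h ȳ_h = (590·342.2 + 160·607.5 + 420·898.4)/1170 = 578.14188
V̂(ȳ_st) = Σ W_h² (1 − n_h/N_h) s_h²/n_h, with W_h = N_h/N and N = 1170:
  stratum 1: (590/1170)²·(1 − 29/590)·220.8²/29 = 406.484
  stratum 2: (160/1170)²·(1 − 32/160)·416.9²/32 = 81.2591
  stratum 3: (420/1170)²·(1 − 56/420)·341.2²/56 = 232.172
V̂(ȳ_st) = 719.914
SE(ȳ_st) = √719.914 = 26.8312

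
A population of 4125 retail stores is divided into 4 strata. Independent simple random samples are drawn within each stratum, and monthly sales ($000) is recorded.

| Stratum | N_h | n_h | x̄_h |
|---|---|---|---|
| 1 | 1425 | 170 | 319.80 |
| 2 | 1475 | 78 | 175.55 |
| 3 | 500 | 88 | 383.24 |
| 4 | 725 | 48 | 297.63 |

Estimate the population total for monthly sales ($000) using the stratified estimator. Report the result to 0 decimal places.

τ̂_st ≈ 1122053

τ̂_st = Σ N_h x̄_h = 1425·319.80 + 1475·175.55 + 500·383.24 + 725·297.63 = 1122053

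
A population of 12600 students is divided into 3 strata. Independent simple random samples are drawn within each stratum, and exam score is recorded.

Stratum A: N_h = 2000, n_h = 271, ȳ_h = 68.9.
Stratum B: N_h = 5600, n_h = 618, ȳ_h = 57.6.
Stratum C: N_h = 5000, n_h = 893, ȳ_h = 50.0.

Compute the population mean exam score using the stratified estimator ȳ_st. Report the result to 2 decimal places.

ȳ_st ≈ 56.38

N = Σ N_h = 12600. Stratum weights W_h = N_h/N.
ȳ_st = (2000·68.9 + 5600·57.6 + 5000·50.0) / 12600 = 56.3778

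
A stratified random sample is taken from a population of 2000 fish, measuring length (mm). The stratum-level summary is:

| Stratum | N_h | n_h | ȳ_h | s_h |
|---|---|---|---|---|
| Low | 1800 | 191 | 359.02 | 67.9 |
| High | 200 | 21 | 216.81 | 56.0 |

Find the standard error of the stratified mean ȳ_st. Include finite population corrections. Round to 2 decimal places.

SE(ȳ_st) ≈ 4.34

V̂(ȳ_st) = Σ W_h² (1 − n_h/N_h) s_h²/n_h, with W_h = N_h/N and N = 2000:
  stratum Low: (1800/2000)²·(1 − 191/1800)·67.9²/191 = 17.4773
  stratum High: (200/2000)²·(1 − 21/200)·56.0²/21 = 1.33653
V̂(ȳ_st) = 18.8138
SE(ȳ_st) = √18.8138 = 4.33749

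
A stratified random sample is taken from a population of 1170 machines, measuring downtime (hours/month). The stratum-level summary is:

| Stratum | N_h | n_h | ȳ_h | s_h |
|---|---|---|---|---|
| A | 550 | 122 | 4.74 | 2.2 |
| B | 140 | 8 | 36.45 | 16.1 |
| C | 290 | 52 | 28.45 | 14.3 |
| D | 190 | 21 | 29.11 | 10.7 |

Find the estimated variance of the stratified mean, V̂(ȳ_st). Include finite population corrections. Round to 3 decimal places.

V̂(ȳ_st) = Σ W_h² (1 − n_h/N_h) s_h²/n_h, with W_h = N_h/N and N = 1170:
  stratum A: (550/1170)²·(1 − 122/550)·2.2²/122 = 0.00682213
  stratum B: (140/1170)²·(1 − 8/140)·16.1²/8 = 0.437413
  stratum C: (290/1170)²·(1 − 52/290)·14.3²/52 = 0.198277
  stratum D: (190/1170)²·(1 − 21/190)·10.7²/21 = 0.127884
V̂(ȳ_st) = 0.770396

V̂(ȳ_st) ≈ 0.770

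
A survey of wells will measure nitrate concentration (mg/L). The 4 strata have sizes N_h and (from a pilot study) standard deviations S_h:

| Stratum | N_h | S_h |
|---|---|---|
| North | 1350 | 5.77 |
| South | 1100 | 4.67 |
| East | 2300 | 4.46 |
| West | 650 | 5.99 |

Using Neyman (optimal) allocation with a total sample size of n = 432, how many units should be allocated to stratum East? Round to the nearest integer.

164

Neyman allocation: n_h = n · N_h S_h / Σ N_i S_i, with n = 432.
  stratum North: N_h·S_h = 1350·5.77 = 7789.50
  stratum South: N_h·S_h = 1100·4.67 = 5137.00
  stratum East: N_h·S_h = 2300·4.46 = 10258.00
  stratum West: N_h·S_h = 650·5.99 = 3893.50
Σ N_h S_h = 27078.00
n for stratum East = 432·10258.00/27078.00 = 163.655 → 164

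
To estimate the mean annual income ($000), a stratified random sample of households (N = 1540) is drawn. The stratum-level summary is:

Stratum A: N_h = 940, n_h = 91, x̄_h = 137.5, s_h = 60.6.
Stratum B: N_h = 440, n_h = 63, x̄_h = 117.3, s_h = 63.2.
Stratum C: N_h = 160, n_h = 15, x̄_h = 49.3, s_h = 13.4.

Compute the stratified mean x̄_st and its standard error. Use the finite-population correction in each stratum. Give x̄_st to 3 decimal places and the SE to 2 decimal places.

x̄_st = Σ W_h x̄_h = (940·137.5 + 440·117.3 + 160·49.3)/1540 = 122.56494
V̂(x̄_st) = Σ W_h² (1 − n_h/N_h) s_h²/n_h, with W_h = N_h/N and N = 1540:
  stratum A: (940/1540)²·(1 − 91/940)·60.6²/91 = 13.5799
  stratum B: (440/1540)²·(1 − 63/440)·63.2²/63 = 4.43452
  stratum C: (160/1540)²·(1 − 15/160)·13.4²/15 = 0.117102
V̂(x̄_st) = 18.1316
SE(x̄_st) = √18.1316 = 4.25812

x̄_st ≈ 122.565, SE ≈ 4.26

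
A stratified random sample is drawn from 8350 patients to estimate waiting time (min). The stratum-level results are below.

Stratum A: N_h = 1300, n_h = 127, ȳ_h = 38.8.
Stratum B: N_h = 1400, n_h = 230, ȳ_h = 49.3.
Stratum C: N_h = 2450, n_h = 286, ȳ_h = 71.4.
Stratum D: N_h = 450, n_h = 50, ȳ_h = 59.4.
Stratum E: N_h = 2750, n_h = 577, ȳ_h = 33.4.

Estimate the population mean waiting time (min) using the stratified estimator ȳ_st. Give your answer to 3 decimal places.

ȳ_st ≈ 49.457

N = Σ N_h = 8350. Stratum weights W_h = N_h/N.
ȳ_st = (1300·38.8 + 1400·49.3 + 2450·71.4 + 450·59.4 + 2750·33.4) / 8350 = 49.45749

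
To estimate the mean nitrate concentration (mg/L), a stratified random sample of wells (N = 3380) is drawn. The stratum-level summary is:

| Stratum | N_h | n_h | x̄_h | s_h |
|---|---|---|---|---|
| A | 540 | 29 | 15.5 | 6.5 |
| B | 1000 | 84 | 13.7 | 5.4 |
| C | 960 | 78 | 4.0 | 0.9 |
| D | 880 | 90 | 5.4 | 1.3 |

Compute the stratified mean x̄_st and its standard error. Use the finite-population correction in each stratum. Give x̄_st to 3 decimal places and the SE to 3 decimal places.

x̄_st = Σ W_h x̄_h = (540·15.5 + 1000·13.7 + 960·4.0 + 880·5.4)/3380 = 9.07160
V̂(x̄_st) = Σ W_h² (1 − n_h/N_h) s_h²/n_h, with W_h = N_h/N and N = 3380:
  stratum A: (540/3380)²·(1 − 29/540)·6.5²/29 = 0.0351892
  stratum B: (1000/3380)²·(1 − 84/1000)·5.4²/84 = 0.0278337
  stratum C: (960/3380)²·(1 − 78/960)·0.9²/78 = 0.000769656
  stratum D: (880/3380)²·(1 − 90/880)·1.3²/90 = 0.00114267
V̂(x̄_st) = 0.0649352
SE(x̄_st) = √0.0649352 = 0.254824

x̄_st ≈ 9.072, SE ≈ 0.255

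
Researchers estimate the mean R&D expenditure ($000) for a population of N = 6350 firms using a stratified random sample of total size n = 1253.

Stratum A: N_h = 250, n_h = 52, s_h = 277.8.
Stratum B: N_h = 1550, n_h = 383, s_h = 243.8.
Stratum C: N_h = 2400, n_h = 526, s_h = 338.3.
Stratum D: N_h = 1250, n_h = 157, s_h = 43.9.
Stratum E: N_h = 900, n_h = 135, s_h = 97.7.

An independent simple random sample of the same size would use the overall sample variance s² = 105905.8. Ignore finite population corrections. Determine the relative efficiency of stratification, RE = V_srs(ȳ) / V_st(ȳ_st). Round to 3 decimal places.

RE ≈ 1.898

V̂(ȳ_st) = Σ W_h² s_h²/n_h, with W_h = N_h/N and N = 6350:
  stratum A: (250/6350)²·277.8²/52 = 2.30035
  stratum B: (1550/6350)²·243.8²/383 = 9.24665
  stratum C: (2400/6350)²·338.3²/526 = 31.0809
  stratum D: (1250/6350)²·43.9²/157 = 0.475666
  stratum E: (900/6350)²·97.7²/135 = 1.42034
V_st = 44.5239
V_srs = s²/n = 105905.8/1253 = 84.5218
Relative efficiency = V_srs / V_st = 84.5218/44.5239 = 1.8983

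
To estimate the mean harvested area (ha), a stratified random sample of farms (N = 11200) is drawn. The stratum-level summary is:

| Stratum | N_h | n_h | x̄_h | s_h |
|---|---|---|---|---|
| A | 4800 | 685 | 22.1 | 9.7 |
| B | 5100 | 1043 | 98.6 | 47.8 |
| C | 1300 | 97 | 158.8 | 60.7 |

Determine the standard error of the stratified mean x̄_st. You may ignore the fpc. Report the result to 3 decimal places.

SE(x̄_st) ≈ 0.996

V̂(x̄_st) = Σ W_h² s_h²/n_h, with W_h = N_h/N and N = 11200:
  stratum A: (4800/11200)²·9.7²/685 = 0.025229
  stratum B: (5100/11200)²·47.8²/1043 = 0.45423
  stratum C: (1300/11200)²·60.7²/97 = 0.511748
V̂(x̄_st) = 0.991207
SE(x̄_st) = √0.991207 = 0.995594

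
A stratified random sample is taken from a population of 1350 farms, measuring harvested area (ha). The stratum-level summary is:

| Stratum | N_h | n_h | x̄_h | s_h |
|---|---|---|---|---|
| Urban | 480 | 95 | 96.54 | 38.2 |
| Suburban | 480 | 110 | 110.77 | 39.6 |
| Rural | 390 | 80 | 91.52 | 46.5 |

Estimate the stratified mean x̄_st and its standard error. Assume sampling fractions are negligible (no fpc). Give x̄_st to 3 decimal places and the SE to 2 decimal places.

x̄_st = Σ W_h x̄_h = (480·96.54 + 480·110.77 + 390·91.52)/1350 = 100.14933
V̂(x̄_st) = Σ W_h² s_h²/n_h, with W_h = N_h/N and N = 1350:
  stratum Urban: (480/1350)²·38.2²/95 = 1.94186
  stratum Suburban: (480/1350)²·39.6²/110 = 1.80224
  stratum Rural: (390/1350)²·46.5²/80 = 2.25568
V̂(x̄_st) = 5.99978
SE(x̄_st) = √5.99978 = 2.44945

x̄_st ≈ 100.149, SE ≈ 2.45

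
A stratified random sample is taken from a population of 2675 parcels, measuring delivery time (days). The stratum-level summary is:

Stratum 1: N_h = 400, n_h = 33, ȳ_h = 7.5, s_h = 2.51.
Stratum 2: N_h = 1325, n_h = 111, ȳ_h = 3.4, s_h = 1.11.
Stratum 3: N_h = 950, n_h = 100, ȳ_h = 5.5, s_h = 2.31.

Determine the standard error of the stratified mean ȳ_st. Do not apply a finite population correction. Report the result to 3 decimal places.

SE(ȳ_st) ≈ 0.117

V̂(ȳ_st) = Σ W_h² s_h²/n_h, with W_h = N_h/N and N = 2675:
  stratum 1: (400/2675)²·2.51²/33 = 0.0042688
  stratum 2: (1325/2675)²·1.11²/111 = 0.00272337
  stratum 3: (950/2675)²·2.31²/100 = 0.00673013
V̂(ȳ_st) = 0.0137223
SE(ȳ_st) = √0.0137223 = 0.117142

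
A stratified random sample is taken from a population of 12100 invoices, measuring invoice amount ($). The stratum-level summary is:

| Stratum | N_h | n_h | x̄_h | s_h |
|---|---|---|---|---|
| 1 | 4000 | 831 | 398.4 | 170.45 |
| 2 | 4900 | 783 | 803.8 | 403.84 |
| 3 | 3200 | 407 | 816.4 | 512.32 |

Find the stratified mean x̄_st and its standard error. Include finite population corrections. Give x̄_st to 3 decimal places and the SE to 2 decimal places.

x̄_st ≈ 673.116, SE ≈ 8.43

x̄_st = Σ W_h x̄_h = (4000·398.4 + 4900·803.8 + 3200·816.4)/12100 = 673.11570
V̂(x̄_st) = Σ W_h² (1 − n_h/N_h) s_h²/n_h, with W_h = N_h/N and N = 12100:
  stratum 1: (4000/12100)²·(1 − 831/4000)·170.45²/831 = 3.02694
  stratum 2: (4900/12100)²·(1 − 783/4900)·403.84²/783 = 28.6988
  stratum 3: (3200/12100)²·(1 − 407/3200)·512.32²/407 = 39.3675
V̂(x̄_st) = 71.0933
SE(x̄_st) = √71.0933 = 8.43168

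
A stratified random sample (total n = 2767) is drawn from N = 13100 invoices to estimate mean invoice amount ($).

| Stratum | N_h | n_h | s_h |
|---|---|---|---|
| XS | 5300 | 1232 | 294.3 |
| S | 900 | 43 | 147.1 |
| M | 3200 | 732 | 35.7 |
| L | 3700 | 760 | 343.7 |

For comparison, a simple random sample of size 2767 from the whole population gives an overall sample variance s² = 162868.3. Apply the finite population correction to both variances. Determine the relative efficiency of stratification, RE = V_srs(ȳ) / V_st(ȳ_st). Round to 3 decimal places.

V̂(ȳ_st) = Σ W_h² (1 − n_h/N_h) s_h²/n_h, with W_h = N_h/N and N = 13100:
  stratum XS: (5300/13100)²·(1 − 1232/5300)·294.3²/1232 = 8.83251
  stratum S: (900/13100)²·(1 − 43/900)·147.1²/43 = 2.26171
  stratum M: (3200/13100)²·(1 − 732/3200)·35.7²/732 = 0.0801268
  stratum L: (3700/13100)²·(1 − 760/3700)·343.7²/760 = 9.85262
V_st = 21.027
V_srs = (1 − 2767/13100)·162868.3/2767 = 46.4283
Relative efficiency = V_srs / V_st = 46.4283/21.027 = 2.2080

RE ≈ 2.208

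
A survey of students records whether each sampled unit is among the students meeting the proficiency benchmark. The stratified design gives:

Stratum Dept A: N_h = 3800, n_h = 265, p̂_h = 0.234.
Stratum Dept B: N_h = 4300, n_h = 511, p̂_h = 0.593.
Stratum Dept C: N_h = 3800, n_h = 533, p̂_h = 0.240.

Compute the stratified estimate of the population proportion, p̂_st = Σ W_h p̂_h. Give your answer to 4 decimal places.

N = 11900; stratum weights W_h = N_h/N.
p̂_st = Σ W_h p̂_h = (3800·0.234 + 4300·0.593 + 3800·0.240)/11900 = 0.36564

p̂_st ≈ 0.3656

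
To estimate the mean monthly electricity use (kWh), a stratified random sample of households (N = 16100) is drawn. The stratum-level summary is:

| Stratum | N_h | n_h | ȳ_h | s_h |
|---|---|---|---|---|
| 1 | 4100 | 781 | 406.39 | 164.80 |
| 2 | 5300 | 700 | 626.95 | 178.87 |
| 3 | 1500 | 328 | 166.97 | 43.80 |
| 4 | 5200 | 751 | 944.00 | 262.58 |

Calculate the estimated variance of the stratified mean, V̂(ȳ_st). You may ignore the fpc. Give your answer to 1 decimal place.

V̂(ȳ_st) = Σ W_h² s_h²/n_h, with W_h = N_h/N and N = 16100:
  stratum 1: (4100/16100)²·164.80²/781 = 2.25517
  stratum 2: (5300/16100)²·178.87²/700 = 4.9531
  stratum 3: (1500/16100)²·43.80²/328 = 0.0507698
  stratum 4: (5200/16100)²·262.58²/751 = 9.57719
V̂(ȳ_st) = 16.8362

V̂(ȳ_st) ≈ 16.8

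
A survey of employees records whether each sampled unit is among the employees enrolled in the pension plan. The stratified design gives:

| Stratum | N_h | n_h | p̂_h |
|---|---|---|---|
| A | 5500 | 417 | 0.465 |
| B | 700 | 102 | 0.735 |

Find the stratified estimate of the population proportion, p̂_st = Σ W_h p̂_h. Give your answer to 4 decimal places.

p̂_st ≈ 0.4955

N = 6200; stratum weights W_h = N_h/N.
p̂_st = Σ W_h p̂_h = (5500·0.465 + 700·0.735)/6200 = 0.49548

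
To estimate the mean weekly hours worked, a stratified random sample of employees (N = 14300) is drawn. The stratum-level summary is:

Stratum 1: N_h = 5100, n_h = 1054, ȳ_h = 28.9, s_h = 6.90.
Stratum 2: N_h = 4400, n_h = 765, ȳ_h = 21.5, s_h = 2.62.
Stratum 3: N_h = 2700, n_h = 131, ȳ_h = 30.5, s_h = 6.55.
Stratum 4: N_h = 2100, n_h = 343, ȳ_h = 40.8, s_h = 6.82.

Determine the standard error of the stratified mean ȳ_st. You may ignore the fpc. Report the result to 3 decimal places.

SE(ȳ_st) ≈ 0.146

V̂(ȳ_st) = Σ W_h² s_h²/n_h, with W_h = N_h/N and N = 14300:
  stratum 1: (5100/14300)²·6.90²/1054 = 0.00574547
  stratum 2: (4400/14300)²·2.62²/765 = 0.000849522
  stratum 3: (2700/14300)²·6.55²/131 = 0.0116753
  stratum 4: (2100/14300)²·6.82²/343 = 0.00292443
V̂(ȳ_st) = 0.0211947
SE(ȳ_st) = √0.0211947 = 0.145584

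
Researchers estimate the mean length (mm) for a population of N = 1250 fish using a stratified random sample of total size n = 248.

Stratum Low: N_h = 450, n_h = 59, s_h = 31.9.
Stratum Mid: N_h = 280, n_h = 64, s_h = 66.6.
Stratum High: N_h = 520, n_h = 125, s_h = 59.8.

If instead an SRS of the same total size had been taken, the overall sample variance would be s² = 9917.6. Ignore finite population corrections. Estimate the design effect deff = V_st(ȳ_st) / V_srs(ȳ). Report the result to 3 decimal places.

deff ≈ 0.267

V̂(ȳ_st) = Σ W_h² s_h²/n_h, with W_h = N_h/N and N = 1250:
  stratum Low: (450/1250)²·31.9²/59 = 2.23529
  stratum Mid: (280/1250)²·66.6²/64 = 3.47748
  stratum High: (520/1250)²·59.8²/125 = 4.95084
V_st = 10.6636
V_srs = s²/n = 9917.6/248 = 39.9903
deff = V_st / V_srs = 10.6636/39.9903 = 0.2667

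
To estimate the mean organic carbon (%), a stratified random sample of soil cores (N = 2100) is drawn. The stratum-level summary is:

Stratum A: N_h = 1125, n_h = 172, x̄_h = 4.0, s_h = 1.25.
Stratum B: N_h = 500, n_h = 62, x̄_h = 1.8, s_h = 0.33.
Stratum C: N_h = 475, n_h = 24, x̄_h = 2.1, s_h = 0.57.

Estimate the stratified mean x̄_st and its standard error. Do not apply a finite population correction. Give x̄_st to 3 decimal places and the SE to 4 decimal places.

x̄_st = Σ W_h x̄_h = (1125·4.0 + 500·1.8 + 475·2.1)/2100 = 3.04643
V̂(x̄_st) = Σ W_h² s_h²/n_h, with W_h = N_h/N and N = 2100:
  stratum A: (1125/2100)²·1.25²/172 = 0.0026071
  stratum B: (500/2100)²·0.33²/62 = 9.95721e-05
  stratum C: (475/2100)²·0.57²/24 = 0.000692607
V̂(x̄_st) = 0.00339928
SE(x̄_st) = √0.00339928 = 0.0583034

x̄_st ≈ 3.046, SE ≈ 0.0583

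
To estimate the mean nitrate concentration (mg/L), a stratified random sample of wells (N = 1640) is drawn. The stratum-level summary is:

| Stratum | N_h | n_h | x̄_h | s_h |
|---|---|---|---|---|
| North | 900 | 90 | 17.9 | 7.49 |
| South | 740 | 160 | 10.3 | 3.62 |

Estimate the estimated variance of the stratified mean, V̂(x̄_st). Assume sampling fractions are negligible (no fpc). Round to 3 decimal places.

V̂(x̄_st) = Σ W_h² s_h²/n_h, with W_h = N_h/N and N = 1640:
  stratum North: (900/1640)²·7.49²/90 = 0.187723
  stratum South: (740/1640)²·3.62²/160 = 0.0166753
V̂(x̄_st) = 0.204399

V̂(x̄_st) ≈ 0.204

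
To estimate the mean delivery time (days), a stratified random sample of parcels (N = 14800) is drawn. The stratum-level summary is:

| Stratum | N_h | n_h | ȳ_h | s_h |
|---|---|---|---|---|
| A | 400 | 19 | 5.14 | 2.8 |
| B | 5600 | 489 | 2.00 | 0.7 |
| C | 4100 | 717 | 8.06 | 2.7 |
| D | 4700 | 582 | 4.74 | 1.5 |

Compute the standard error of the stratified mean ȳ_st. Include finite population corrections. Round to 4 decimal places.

V̂(ȳ_st) = Σ W_h² (1 − n_h/N_h) s_h²/n_h, with W_h = N_h/N and N = 14800:
  stratum A: (400/14800)²·(1 − 19/400)·2.8²/19 = 0.000287094
  stratum B: (5600/14800)²·(1 − 489/5600)·0.7²/489 = 0.000130936
  stratum C: (4100/14800)²·(1 − 717/4100)·2.7²/717 = 0.000643829
  stratum D: (4700/14800)²·(1 − 582/4700)·1.5²/582 = 0.000341602
V̂(ȳ_st) = 0.00140346
SE(ȳ_st) = √0.00140346 = 0.0374628

SE(ȳ_st) ≈ 0.0375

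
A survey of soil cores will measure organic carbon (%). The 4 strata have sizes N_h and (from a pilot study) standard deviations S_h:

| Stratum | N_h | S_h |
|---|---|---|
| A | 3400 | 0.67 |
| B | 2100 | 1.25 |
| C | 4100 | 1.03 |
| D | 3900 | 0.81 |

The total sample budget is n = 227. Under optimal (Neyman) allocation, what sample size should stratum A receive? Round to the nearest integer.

Neyman allocation: n_h = n · N_h S_h / Σ N_i S_i, with n = 227.
  stratum A: N_h·S_h = 3400·0.67 = 2278.00
  stratum B: N_h·S_h = 2100·1.25 = 2625.00
  stratum C: N_h·S_h = 4100·1.03 = 4223.00
  stratum D: N_h·S_h = 3900·0.81 = 3159.00
Σ N_h S_h = 12285.00
n for stratum A = 227·2278.00/12285.00 = 42.092 → 42

42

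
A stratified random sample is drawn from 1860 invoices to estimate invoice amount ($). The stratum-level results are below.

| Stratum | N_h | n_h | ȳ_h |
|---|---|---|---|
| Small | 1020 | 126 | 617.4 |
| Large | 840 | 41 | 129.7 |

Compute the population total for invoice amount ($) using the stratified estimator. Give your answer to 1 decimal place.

τ̂_st = Σ N_h ȳ_h = 1020·617.4 + 840·129.7 = 738696.0

τ̂_st ≈ 738696.0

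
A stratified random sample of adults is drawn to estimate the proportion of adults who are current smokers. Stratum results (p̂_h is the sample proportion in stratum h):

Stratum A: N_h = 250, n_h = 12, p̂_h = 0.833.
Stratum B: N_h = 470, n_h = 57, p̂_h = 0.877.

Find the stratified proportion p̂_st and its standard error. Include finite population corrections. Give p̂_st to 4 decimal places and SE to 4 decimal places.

N = 720; stratum weights W_h = N_h/N.
p̂_st = Σ W_h p̂_h = (250·0.833 + 470·0.877)/720 = 0.86172
V̂(p̂_st) = Σ W_h² (1 − n_h/N_h) p̂_h(1−p̂_h)/(n_h−1):
  stratum A: (250/720)²·(1 − 12/250)·0.833·0.167/11 = 0.00145151
  stratum B: (470/720)²·(1 − 57/470)·0.877·0.123/56 = 0.000721273
V̂(p̂_st) = 0.00217279; SE = √V̂ = 0.0466131

p̂_st ≈ 0.8617, SE ≈ 0.0466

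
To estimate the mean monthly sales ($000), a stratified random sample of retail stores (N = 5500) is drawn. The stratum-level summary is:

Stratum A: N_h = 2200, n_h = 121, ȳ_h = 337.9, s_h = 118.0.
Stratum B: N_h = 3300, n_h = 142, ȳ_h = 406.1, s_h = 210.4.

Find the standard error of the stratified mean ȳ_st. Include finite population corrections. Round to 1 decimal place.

SE(ȳ_st) ≈ 11.2

V̂(ȳ_st) = Σ W_h² (1 − n_h/N_h) s_h²/n_h, with W_h = N_h/N and N = 5500:
  stratum A: (2200/5500)²·(1 − 121/2200)·118.0²/121 = 17.3992
  stratum B: (3300/5500)²·(1 − 142/3300)·210.4²/142 = 107.4
V̂(ȳ_st) = 124.799
SE(ȳ_st) = √124.799 = 11.1714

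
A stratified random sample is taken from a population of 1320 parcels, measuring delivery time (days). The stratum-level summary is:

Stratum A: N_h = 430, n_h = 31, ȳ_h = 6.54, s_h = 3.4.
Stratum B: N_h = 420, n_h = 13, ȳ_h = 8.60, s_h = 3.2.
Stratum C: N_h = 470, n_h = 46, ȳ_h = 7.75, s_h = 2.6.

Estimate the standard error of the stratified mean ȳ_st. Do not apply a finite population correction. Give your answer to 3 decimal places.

V̂(ȳ_st) = Σ W_h² s_h²/n_h, with W_h = N_h/N and N = 1320:
  stratum A: (430/1320)²·3.4²/31 = 0.0395717
  stratum B: (420/1320)²·3.2²/13 = 0.0797457
  stratum C: (470/1320)²·2.6²/46 = 0.018631
V̂(ȳ_st) = 0.137948
SE(ȳ_st) = √0.137948 = 0.371414

SE(ȳ_st) ≈ 0.371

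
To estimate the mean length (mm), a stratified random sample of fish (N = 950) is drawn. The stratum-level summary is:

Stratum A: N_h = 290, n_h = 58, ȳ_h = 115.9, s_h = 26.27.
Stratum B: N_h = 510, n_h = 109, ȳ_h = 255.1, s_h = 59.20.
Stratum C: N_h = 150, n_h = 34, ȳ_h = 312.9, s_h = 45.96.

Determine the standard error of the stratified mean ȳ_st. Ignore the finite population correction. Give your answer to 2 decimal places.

V̂(ȳ_st) = Σ W_h² s_h²/n_h, with W_h = N_h/N and N = 950:
  stratum A: (290/950)²·26.27²/58 = 1.10877
  stratum B: (510/950)²·59.20²/109 = 9.26638
  stratum C: (150/950)²·45.96²/34 = 1.54888
V̂(ȳ_st) = 11.924
SE(ȳ_st) = √11.924 = 3.45312

SE(ȳ_st) ≈ 3.45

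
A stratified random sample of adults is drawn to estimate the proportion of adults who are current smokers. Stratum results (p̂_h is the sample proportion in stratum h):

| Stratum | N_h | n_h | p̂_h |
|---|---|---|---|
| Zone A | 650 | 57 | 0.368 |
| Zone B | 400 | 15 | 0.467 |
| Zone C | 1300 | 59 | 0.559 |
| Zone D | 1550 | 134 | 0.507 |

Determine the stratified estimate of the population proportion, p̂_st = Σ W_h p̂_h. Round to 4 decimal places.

N = 3900; stratum weights W_h = N_h/N.
p̂_st = Σ W_h p̂_h = (650·0.368 + 400·0.467 + 1300·0.559 + 1550·0.507)/3900 = 0.49706

p̂_st ≈ 0.4971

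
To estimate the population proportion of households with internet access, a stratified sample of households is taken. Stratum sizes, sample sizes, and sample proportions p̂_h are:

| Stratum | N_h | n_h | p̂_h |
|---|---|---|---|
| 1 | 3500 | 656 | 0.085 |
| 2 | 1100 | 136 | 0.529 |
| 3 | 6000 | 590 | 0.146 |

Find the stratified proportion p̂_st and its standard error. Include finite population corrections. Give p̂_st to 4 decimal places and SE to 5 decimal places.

p̂_st ≈ 0.1656, SE ≈ 0.00944

N = 10600; stratum weights W_h = N_h/N.
p̂_st = Σ W_h p̂_h = (3500·0.085 + 1100·0.529 + 6000·0.146)/10600 = 0.16560
V̂(p̂_st) = Σ W_h² (1 − n_h/N_h) p̂_h(1−p̂_h)/(n_h−1):
  stratum 1: (3500/10600)²·(1 − 656/3500)·0.085·0.915/655 = 1.05192e-05
  stratum 2: (1100/10600)²·(1 − 136/1100)·0.529·0.471/135 = 1.74181e-05
  stratum 3: (6000/10600)²·(1 − 590/6000)·0.146·0.854/589 = 6.1155e-05
V̂(p̂_st) = 8.90924e-05; SE = √V̂ = 0.00943888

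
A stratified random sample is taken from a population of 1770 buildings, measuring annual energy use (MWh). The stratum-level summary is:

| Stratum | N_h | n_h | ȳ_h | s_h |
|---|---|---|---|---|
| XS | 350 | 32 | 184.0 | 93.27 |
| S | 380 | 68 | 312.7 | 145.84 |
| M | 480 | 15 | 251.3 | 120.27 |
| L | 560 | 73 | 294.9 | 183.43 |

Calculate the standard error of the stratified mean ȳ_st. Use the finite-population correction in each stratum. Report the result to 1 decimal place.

V̂(ȳ_st) = Σ W_h² (1 − n_h/N_h) s_h²/n_h, with W_h = N_h/N and N = 1770:
  stratum XS: (350/1770)²·(1 − 32/350)·93.27²/32 = 9.6579
  stratum S: (380/1770)²·(1 − 68/380)·145.84²/68 = 11.8368
  stratum M: (480/1770)²·(1 − 15/480)·120.27²/15 = 68.7023
  stratum L: (560/1770)²·(1 − 73/560)·183.43²/73 = 40.1225
V̂(ȳ_st) = 130.32
SE(ȳ_st) = √130.32 = 11.4158

SE(ȳ_st) ≈ 11.4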